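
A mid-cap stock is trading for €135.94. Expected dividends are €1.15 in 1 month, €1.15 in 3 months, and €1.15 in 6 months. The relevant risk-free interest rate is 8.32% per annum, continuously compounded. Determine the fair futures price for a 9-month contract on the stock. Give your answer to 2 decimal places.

PV(dividends) I = 1.15·e^(−0.0832·1/12) + 1.15·e^(−0.0832·3/12) + 1.15·e^(−0.0832·6/12)
I = 1.1421 + 1.1263 + 1.1031 = 3.3715
F = (S − I)·e^(rT) = (135.94 − 3.3715) · e^(0.0832·9/12)
= 132.5685 · e^0.062400 = 132.5685 × 1.064388 = €141.10

€141.10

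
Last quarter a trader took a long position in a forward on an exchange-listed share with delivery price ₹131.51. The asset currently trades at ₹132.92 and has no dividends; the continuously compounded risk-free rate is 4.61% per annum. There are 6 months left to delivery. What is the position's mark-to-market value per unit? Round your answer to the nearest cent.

Current fair forward for the remaining 6 months: F = S·e^(r·T), r = 0.0461
F = 132.92 · e^(0.0461 × 6/12) = 132.92 × 1.023318 = 136.0194
Value of long forward = (F − K)·e^(−rT) = (136.0194 − 131.51) · e^(−0.0461·6/12)
= 4.5094 × 0.977214 = 4.41

₹4.41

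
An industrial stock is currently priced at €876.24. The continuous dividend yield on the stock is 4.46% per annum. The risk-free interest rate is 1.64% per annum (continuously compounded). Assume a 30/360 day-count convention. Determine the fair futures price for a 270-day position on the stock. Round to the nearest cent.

F = S·e^((r − q)T) = 876.24 · e^((0.0164 − 0.0446) × 270/360)
= 876.24 · e^-0.021150 = 876.24 × 0.979072
F = €857.90

€857.90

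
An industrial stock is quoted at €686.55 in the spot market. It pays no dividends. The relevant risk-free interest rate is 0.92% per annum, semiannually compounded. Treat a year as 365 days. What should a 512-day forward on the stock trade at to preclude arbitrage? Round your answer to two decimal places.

€695.45

F = S · (1+r/2)^(2T)
= 686.55 × 1.012959
F = €695.45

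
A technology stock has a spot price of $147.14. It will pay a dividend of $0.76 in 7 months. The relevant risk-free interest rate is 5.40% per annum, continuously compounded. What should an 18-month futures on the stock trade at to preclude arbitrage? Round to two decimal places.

PV(dividends) I = 0.76·e^(−0.0540·7/12)
I = 0.7364
F = (S − I)·e^(rT) = (147.14 − 0.7364) · e^(0.0540·18/12)
= 146.4036 · e^0.081000 = 146.4036 × 1.084371 = $158.76

$158.76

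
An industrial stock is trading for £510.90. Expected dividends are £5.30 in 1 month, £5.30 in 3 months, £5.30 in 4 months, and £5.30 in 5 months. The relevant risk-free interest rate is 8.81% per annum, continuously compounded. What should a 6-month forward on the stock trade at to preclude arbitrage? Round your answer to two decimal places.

PV(dividends) I = 5.30·e^(−0.0881·1/12) + 5.30·e^(−0.0881·3/12) + 5.30·e^(−0.0881·4/12) + 5.30·e^(−0.0881·5/12)
I = 5.2612 + 5.1845 + 5.1466 + 5.1090 = 20.7013
F = (S − I)·e^(rT) = (510.90 − 20.7013) · e^(0.0881·6/12)
= 490.1987 · e^0.044050 = 490.1987 × 1.045035 = £512.27

£512.27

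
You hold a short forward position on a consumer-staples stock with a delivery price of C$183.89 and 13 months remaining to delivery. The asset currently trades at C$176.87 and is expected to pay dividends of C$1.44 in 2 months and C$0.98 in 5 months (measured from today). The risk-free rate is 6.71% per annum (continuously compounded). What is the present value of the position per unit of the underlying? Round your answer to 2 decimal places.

PV(remaining dividends) I = 1.44·e^(−0.0671·2/12) + 0.98·e^(−0.0671·5/12) = 2.3770
Current forward F = (S − I)·e^(rT) = (176.87 − 2.3770)·e^(0.0671·13/12) = 174.4930 × 1.075399 = 187.6496
Value (long) = (F − K)·e^(−rT) = (187.6496 − 183.89) × 0.929888 = 3.4960
Short position value = −(long value) = -C$3.50

-C$3.50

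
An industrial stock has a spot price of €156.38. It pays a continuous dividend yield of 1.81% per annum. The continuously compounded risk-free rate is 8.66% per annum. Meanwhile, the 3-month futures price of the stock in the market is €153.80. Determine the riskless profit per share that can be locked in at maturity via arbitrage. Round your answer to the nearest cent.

€5.28 per share

Fair futures: F* = S·e^(carry·T), with carry = (r − q) = 0.0866 − 0.0181 = 0.0685
F* = 156.38 · e^(0.0685 × 3/12) = 156.38 · e^0.017125 = 156.38 × 1.017272 = €159.0810
Market €153.80 < fair €159.0810: forward underpriced → reverse cash-and-carry (short spot, go long the forward).
At maturity, profit = |F_mkt − F*| = |153.80 − 159.0810| = €5.28 per share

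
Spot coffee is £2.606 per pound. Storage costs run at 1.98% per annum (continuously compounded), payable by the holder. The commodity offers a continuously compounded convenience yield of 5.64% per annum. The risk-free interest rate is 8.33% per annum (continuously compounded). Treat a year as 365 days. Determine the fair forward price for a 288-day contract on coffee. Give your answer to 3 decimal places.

Net carry = r + u − y = 0.0833 + 0.0198 − 0.0564 = 0.0467
F = S·e^((r+u−y)T) = 2.606 · e^(0.0467 × 288/365) = 2.606 · e^0.036848
= 2.606 × 1.037535 = £2.704 per pound

£2.704 per pound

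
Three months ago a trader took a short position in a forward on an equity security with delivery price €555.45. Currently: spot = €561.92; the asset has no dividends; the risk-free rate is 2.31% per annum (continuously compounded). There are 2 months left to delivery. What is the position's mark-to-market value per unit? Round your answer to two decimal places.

-€8.60

Current fair forward for the remaining 2 months: F = S·e^(r·T), r = 0.0231
F = 561.92 · e^(0.0231 × 2/12) = 561.92 × 1.003857 = 564.0873
Value of long forward = (F − K)·e^(−rT) = (564.0873 − 555.45) · e^(−0.0231·2/12)
= 8.6373 × 0.996157 = 8.60
Short position value = −(long value) = -€8.60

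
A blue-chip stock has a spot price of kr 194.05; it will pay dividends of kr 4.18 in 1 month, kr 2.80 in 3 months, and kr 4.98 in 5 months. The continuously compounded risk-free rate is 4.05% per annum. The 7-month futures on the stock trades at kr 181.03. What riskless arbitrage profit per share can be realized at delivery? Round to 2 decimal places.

kr 5.54 per share

PV(dividends) I = 4.18·e^(−0.0405·1/12) + 2.80·e^(−0.0405·3/12) + 4.98·e^(−0.0405·5/12) = 11.8344
Fair futures F* = (S − I)·e^(rT) = (194.05 − 11.8344)·e^0.023625 = 182.2156 × 1.023906 = 186.5716
Market kr 181.03 < fair 186.5716: forward underpriced → reverse cash-and-carry (short the stock, invest proceeds at r, pay the dividends, go long the forward).
Profit at T = |F_mkt − F*| = |181.03 − 186.5716| = kr 5.54 per share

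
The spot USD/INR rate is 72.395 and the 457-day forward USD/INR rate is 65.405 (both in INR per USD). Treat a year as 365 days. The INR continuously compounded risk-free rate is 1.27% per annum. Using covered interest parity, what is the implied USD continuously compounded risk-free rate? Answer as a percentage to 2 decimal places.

9.38%

F = S·e^((r_INR − r_USD)T) ⇒ r_USD = r_INR − ln(F/S)/T
ln(65.405/72.395) = -0.101539; /(457/365) = -0.081098
r_USD = 0.0127 + 0.081098 = 0.093798
r_USD = 9.38%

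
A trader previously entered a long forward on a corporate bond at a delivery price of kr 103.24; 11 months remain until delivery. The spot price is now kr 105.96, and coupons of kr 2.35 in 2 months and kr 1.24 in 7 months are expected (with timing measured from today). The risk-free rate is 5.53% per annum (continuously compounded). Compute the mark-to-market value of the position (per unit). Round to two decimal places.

kr 4.29

PV(remaining coupons) I = 2.35·e^(−0.0553·2/12) + 1.24·e^(−0.0553·7/12) = 3.5291
Current forward F = (S − I)·e^(rT) = (105.96 − 3.5291)·e^(0.0553·11/12) = 102.4309 × 1.051998 = 107.7571
Value (long) = (F − K)·e^(−rT) = (107.7571 − 103.24) × 0.950572 = 4.2938
Value = kr 4.29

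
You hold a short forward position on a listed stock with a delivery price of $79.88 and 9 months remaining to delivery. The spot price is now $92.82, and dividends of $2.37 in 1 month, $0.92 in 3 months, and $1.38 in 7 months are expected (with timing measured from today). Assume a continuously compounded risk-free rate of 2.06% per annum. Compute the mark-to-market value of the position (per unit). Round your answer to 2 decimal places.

-$9.52

PV(remaining dividends) I = 2.37·e^(−0.0206·1/12) + 0.92·e^(−0.0206·3/12) + 1.38·e^(−0.0206·7/12) = 4.6447
Current forward F = (S − I)·e^(rT) = (92.82 − 4.6447)·e^(0.0206·9/12) = 88.1753 × 1.015570 = 89.5482
Value (long) = (F − K)·e^(−rT) = (89.5482 − 79.88) × 0.984669 = 9.5200
Short position value = −(long value) = -$9.52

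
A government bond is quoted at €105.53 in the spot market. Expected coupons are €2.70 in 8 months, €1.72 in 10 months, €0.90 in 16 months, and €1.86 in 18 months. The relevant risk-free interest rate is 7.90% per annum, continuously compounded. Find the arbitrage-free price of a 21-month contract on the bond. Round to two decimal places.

€113.56

PV(coupons) I = 2.70·e^(−0.0790·8/12) + 1.72·e^(−0.0790·10/12) + 0.90·e^(−0.0790·16/12) + 1.86·e^(−0.0790·18/12)
I = 2.5615 + 1.6104 + 0.8100 + 1.6521 = 6.6340
F = (S − I)·e^(rT) = (105.53 − 6.6340) · e^(0.0790·21/12)
= 98.8960 · e^0.138250 = 98.8960 × 1.148263 = €113.56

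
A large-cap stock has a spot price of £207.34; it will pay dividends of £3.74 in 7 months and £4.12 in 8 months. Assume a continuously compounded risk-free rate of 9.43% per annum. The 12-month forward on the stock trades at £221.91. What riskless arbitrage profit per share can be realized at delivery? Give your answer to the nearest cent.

PV(dividends) I = 3.74·e^(−0.0943·7/12) + 4.12·e^(−0.0943·8/12) = 7.4088
Fair forward F* = (S − I)·e^(rT) = (207.34 − 7.4088)·e^0.094300 = 199.9312 × 1.098889 = 219.7022
Market £221.91 > fair 219.7022: forward overpriced → cash-and-carry (borrow at r, buy the stock and collect the dividends, short the forward).
Profit at T = |F_mkt − F*| = |221.91 − 219.7022| = £2.21 per share

£2.21 per share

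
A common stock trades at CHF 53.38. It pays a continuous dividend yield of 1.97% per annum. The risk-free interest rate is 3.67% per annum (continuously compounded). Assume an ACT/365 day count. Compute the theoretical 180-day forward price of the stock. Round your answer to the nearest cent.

F = S·e^((r − q)T) = 53.38 · e^((0.0367 − 0.0197) × 180/365)
= 53.38 · e^0.008384 = 53.38 × 1.008419
F = CHF 53.83

CHF 53.83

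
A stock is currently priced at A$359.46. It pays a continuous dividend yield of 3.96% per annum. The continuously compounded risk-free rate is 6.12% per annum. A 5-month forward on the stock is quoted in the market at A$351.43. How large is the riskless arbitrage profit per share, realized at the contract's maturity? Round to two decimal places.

A$11.28 per share

Fair forward: F* = S·e^(carry·T), with carry = (r − q) = 0.0612 − 0.0396 = 0.0216
F* = 359.46 · e^(0.0216 × 5/12) = 359.46 · e^0.009000 = 359.46 × 1.009041 = A$362.7099
Market A$351.43 < fair A$362.7099: forward underpriced → reverse cash-and-carry (short spot, go long the forward).
At maturity, profit = |F_mkt − F*| = |351.43 − 362.7099| = A$11.28 per share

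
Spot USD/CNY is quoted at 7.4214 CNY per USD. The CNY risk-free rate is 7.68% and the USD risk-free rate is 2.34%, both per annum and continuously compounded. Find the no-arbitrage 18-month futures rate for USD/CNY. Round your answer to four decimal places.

8.0403

F = S·e^((r_CNY − r_USD)T) = 7.4214 · e^((0.0768 − 0.0234) × 18/12)
= 7.4214 · e^0.080100 = 7.4214 × 1.083395
F = 8.0403 CNY per USD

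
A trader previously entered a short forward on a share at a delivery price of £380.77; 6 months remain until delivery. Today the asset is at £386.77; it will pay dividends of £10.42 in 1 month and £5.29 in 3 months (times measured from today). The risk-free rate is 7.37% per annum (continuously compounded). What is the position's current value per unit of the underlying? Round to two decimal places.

PV(remaining dividends) I = 10.42·e^(−0.0737·1/12) + 5.29·e^(−0.0737·3/12) = 15.5496
Current forward F = (S − I)·e^(rT) = (386.77 − 15.5496)·e^(0.0737·6/12) = 371.2204 × 1.037537 = 385.1549
Value (long) = (F − K)·e^(−rT) = (385.1549 − 380.77) × 0.963821 = 4.2263
Short position value = −(long value) = -£4.23

-£4.23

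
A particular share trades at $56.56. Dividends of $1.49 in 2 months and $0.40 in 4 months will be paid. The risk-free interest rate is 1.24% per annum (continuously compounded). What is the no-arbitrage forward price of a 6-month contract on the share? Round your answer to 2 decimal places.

$55.01

PV(dividends) I = 1.49·e^(−0.0124·2/12) + 0.40·e^(−0.0124·4/12)
I = 1.4869 + 0.3984 = 1.8853
F = (S − I)·e^(rT) = (56.56 − 1.8853) · e^(0.0124·6/12)
= 54.6747 · e^0.006200 = 54.6747 × 1.006219 = $55.01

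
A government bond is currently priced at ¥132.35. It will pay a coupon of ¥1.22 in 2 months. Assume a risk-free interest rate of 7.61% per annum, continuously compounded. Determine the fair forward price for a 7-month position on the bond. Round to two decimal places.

¥137.10

PV(coupons) I = 1.22·e^(−0.0761·2/12)
I = 1.2046
F = (S − I)·e^(rT) = (132.35 − 1.2046) · e^(0.0761·7/12)
= 131.1454 · e^0.044392 = 131.1454 × 1.045392 = ¥137.10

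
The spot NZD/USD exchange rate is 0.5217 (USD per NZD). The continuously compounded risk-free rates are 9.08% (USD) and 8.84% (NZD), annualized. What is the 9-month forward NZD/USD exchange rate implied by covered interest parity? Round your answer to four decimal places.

0.5226

F = S·e^((r_USD − r_NZD)T) = 0.5217 · e^((0.0908 − 0.0884) × 9/12)
= 0.5217 · e^0.001800 = 0.5217 × 1.001802
F = 0.5226 USD per NZD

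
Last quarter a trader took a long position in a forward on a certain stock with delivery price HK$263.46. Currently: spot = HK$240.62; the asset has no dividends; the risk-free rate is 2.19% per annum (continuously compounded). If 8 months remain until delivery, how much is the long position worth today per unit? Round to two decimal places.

Current fair forward for the remaining 8 months: F = S·e^(r·T), r = 0.0219
F = 240.62 · e^(0.0219 × 8/12) = 240.62 × 1.014707 = 244.1588
Value of long forward = (F − K)·e^(−rT) = (244.1588 − 263.46) · e^(−0.0219·8/12)
= -19.3012 × 0.985506 = -19.02

-HK$19.02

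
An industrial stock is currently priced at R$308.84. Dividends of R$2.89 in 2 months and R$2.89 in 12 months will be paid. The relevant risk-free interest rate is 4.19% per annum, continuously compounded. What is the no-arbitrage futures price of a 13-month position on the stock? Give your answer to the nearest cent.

PV(dividends) I = 2.89·e^(−0.0419·2/12) + 2.89·e^(−0.0419·12/12)
I = 2.8699 + 2.7714 = 5.6413
F = (S − I)·e^(rT) = (308.84 − 5.6413) · e^(0.0419·13/12)
= 303.1987 · e^0.045392 = 303.1987 × 1.046438 = R$317.28

R$317.28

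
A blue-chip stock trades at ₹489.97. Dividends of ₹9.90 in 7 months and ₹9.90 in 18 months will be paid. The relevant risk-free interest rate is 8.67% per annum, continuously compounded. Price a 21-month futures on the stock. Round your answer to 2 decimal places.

₹549.18

PV(dividends) I = 9.90·e^(−0.0867·7/12) + 9.90·e^(−0.0867·18/12)
I = 9.4118 + 8.6927 = 18.1045
F = (S − I)·e^(rT) = (489.97 − 18.1045) · e^(0.0867·21/12)
= 471.8655 · e^0.151725 = 471.8655 × 1.163840 = ₹549.18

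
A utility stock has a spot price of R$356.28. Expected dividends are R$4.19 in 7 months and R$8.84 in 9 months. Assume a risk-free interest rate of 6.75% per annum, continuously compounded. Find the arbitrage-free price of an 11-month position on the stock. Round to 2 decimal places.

PV(dividends) I = 4.19·e^(−0.0675·7/12) + 8.84·e^(−0.0675·9/12)
I = 4.0282 + 8.4036 = 12.4318
F = (S − I)·e^(rT) = (356.28 − 12.4318) · e^(0.0675·11/12)
= 343.8482 · e^0.061875 = 343.8482 × 1.063829 = R$365.80

R$365.80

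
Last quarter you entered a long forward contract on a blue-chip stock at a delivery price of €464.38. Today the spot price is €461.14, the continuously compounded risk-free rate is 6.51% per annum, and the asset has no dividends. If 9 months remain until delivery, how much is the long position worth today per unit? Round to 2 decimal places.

Current fair forward for the remaining 9 months: F = S·e^(r·T), r = 0.0651
F = 461.14 · e^(0.0651 × 9/12) = 461.14 × 1.050037 = 484.2141
Value of long forward = (F − K)·e^(−rT) = (484.2141 − 464.38) · e^(−0.0651·9/12)
= 19.8341 × 0.952348 = 18.89

€18.89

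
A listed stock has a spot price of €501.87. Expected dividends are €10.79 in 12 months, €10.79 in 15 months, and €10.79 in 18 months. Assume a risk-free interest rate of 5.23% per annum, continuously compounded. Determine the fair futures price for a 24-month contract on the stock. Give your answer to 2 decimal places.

€523.54

PV(dividends) I = 10.79·e^(−0.0523·12/12) + 10.79·e^(−0.0523·15/12) + 10.79·e^(−0.0523·18/12)
I = 10.2402 + 10.1072 + 9.9759 = 30.3233
F = (S − I)·e^(rT) = (501.87 − 30.3233) · e^(0.0523·24/12)
= 471.5467 · e^0.104600 = 471.5467 × 1.110266 = €523.54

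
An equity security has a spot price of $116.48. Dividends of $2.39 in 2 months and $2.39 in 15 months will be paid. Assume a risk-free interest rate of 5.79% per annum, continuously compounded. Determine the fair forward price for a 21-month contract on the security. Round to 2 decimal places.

$123.82

PV(dividends) I = 2.39·e^(−0.0579·2/12) + 2.39·e^(−0.0579·15/12)
I = 2.3670 + 2.2231 = 4.5901
F = (S − I)·e^(rT) = (116.48 − 4.5901) · e^(0.0579·21/12)
= 111.8899 · e^0.101325 = 111.8899 × 1.106636 = $123.82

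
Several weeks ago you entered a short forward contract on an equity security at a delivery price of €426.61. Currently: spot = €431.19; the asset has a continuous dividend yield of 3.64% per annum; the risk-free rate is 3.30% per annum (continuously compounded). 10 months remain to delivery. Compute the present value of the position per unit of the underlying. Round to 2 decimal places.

Current fair forward for the remaining 10 months: F = S·e^((r − q)·T), (r − q) = 0.0330 − 0.0364 = -0.0034
F = 431.19 · e^(-0.0034 × 10/12) = 431.19 × 0.997171 = 429.9702
Value of long forward = (F − K)·e^(−rT) = (429.9702 − 426.61) · e^(−0.0330·10/12)
= 3.3602 × 0.972875 = 3.27
Short position value = −(long value) = -€3.27

-€3.27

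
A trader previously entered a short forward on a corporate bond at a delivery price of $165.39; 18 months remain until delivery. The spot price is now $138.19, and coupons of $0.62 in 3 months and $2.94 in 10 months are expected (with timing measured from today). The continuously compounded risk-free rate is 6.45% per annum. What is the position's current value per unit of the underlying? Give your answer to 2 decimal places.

$15.34

PV(remaining coupons) I = 0.62·e^(−0.0645·3/12) + 2.94·e^(−0.0645·10/12) = 3.3962
Current forward F = (S − I)·e^(rT) = (138.19 − 3.3962)·e^(0.0645·18/12) = 134.7938 × 1.101585 = 148.4868
Value (long) = (F − K)·e^(−rT) = (148.4868 − 165.39) × 0.907783 = -15.3444
Short position value = −(long value) = $15.34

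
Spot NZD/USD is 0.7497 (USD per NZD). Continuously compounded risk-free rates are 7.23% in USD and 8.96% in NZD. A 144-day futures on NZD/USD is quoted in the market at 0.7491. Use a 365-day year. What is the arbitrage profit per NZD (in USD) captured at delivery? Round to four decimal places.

0.0045 per NZD (in USD)

Fair futures: F* = S·e^(carry·T), with carry = (r_USD − r_NZD) = 0.0723 − 0.0896 = -0.0173
F* = 0.7497 · e^(-0.0173 × 144/365) = 0.7497 · e^-0.006825 = 0.7497 × 0.993198 = 0.7446
Market 0.7491 > fair 0.7446: forward overpriced → cash-and-carry (buy spot, short the forward).
At maturity, profit = |F_mkt − F*| = |0.7491 − 0.7446| = 0.0045 per NZD (in USD)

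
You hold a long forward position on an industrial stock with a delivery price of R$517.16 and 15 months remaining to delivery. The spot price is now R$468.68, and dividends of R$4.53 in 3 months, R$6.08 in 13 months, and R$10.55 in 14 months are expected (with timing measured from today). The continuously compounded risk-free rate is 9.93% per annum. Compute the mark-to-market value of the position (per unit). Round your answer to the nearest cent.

-R$7.39

PV(remaining dividends) I = 4.53·e^(−0.0993·3/12) + 6.08·e^(−0.0993·13/12) + 10.55·e^(−0.0993·14/12) = 19.2747
Current forward F = (S − I)·e^(rT) = (468.68 − 19.2747)·e^(0.0993·15/12) = 449.4053 × 1.132157 = 508.7974
Value (long) = (F − K)·e^(−rT) = (508.7974 − 517.16) × 0.883269 = -7.3864
Value = -R$7.39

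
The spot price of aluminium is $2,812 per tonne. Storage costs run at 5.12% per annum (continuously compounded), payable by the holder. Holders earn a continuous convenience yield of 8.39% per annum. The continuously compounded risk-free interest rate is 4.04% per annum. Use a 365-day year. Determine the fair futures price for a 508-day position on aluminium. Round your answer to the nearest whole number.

$2,842 per tonne

Net carry = r + u − y = 0.0404 + 0.0512 − 0.0839 = 0.0077
F = S·e^((r+u−y)T) = 2812 · e^(0.0077 × 508/365) = 2812 · e^0.010717
= 2812 × 1.010775 = $2,842 per tonne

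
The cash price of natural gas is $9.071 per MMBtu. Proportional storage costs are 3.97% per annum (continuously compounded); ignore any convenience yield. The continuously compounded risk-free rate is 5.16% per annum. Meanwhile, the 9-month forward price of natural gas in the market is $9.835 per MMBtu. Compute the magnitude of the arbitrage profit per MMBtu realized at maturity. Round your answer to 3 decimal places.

Fair forward: F* = S·e^(carry·T), with carry = (r + u) = 0.0516 + 0.0397 = 0.0913
F* = 9.071 · e^(0.0913 × 9/12) = 9.071 · e^0.068475 = 9.071 × 1.070874 = $9.7139
Market $9.835 > fair $9.7139: forward overpriced → cash-and-carry (buy spot, short the forward).
At maturity, profit = |F_mkt − F*| = |9.835 − 9.7139| = $0.121 per MMBtu

$0.121 per MMBtu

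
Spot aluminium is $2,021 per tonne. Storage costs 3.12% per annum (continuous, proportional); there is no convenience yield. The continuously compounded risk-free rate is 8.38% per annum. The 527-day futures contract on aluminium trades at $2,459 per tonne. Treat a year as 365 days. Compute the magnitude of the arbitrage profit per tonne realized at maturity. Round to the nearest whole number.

Fair futures: F* = S·e^(carry·T), with carry = (r + u) = 0.0838 + 0.0312 = 0.1150
F* = 2021 · e^(0.1150 × 527/365) = 2021 · e^0.166041 = 2021 × 1.180622 = $2386.0371
Market $2459 > fair $2386.0371: forward overpriced → cash-and-carry (buy spot, short the forward).
At maturity, profit = |F_mkt − F*| = |2459 − 2386.0371| = $73 per tonne

$73 per tonne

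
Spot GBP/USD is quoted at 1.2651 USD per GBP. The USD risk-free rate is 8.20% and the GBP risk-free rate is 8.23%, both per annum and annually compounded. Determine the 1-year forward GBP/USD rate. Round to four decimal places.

By covered interest parity, F = S · (1+r_USD)^T / (1+r_GBP)^T
= 1.2651 × 1.082000 / 1.082300 = 1.2651 × 0.999723
F = 1.2647 USD per GBP

1.2647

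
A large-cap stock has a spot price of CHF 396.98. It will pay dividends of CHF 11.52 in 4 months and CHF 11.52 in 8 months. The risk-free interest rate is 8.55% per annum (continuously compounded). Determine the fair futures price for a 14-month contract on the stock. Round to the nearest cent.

PV(dividends) I = 11.52·e^(−0.0855·4/12) + 11.52·e^(−0.0855·8/12)
I = 11.1963 + 10.8817 = 22.0780
F = (S − I)·e^(rT) = (396.98 − 22.0780) · e^(0.0855·14/12)
= 374.9020 · e^0.099750 = 374.9020 × 1.104895 = CHF 414.23

CHF 414.23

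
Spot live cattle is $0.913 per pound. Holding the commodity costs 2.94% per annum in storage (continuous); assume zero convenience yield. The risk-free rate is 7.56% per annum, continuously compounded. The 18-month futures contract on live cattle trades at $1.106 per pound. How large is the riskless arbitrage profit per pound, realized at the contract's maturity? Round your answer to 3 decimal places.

$0.037 per pound

Fair futures: F* = S·e^(carry·T), with carry = (r + u) = 0.0756 + 0.0294 = 0.1050
F* = 0.913 · e^(0.1050 × 18/12) = 0.913 · e^0.157500 = 0.913 × 1.170581 = $1.0687
Market $1.106 > fair $1.0687: forward overpriced → cash-and-carry (buy spot, short the forward).
At maturity, profit = |F_mkt − F*| = |1.106 − 1.0687| = $0.037 per pound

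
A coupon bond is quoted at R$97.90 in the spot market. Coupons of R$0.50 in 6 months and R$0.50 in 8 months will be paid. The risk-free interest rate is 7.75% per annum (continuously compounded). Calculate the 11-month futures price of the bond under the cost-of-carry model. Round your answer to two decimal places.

PV(coupons) I = 0.50·e^(−0.0775·6/12) + 0.50·e^(−0.0775·8/12)
I = 0.4810 + 0.4748 = 0.9558
F = (S − I)·e^(rT) = (97.90 − 0.9558) · e^(0.0775·11/12)
= 96.9442 · e^0.071042 = 96.9442 × 1.073626 = R$104.08

R$104.08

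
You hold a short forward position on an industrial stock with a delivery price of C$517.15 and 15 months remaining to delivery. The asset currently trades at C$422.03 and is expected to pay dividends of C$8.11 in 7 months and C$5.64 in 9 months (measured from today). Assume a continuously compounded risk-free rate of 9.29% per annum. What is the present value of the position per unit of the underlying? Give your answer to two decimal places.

C$51.36

PV(remaining dividends) I = 8.11·e^(−0.0929·7/12) + 5.64·e^(−0.0929·9/12) = 12.9426
Current forward F = (S − I)·e^(rT) = (422.03 − 12.9426)·e^(0.0929·15/12) = 409.0874 × 1.123136 = 459.4608
Value (long) = (F − K)·e^(−rT) = (459.4608 − 517.15) × 0.890364 = -51.3644
Short position value = −(long value) = C$51.36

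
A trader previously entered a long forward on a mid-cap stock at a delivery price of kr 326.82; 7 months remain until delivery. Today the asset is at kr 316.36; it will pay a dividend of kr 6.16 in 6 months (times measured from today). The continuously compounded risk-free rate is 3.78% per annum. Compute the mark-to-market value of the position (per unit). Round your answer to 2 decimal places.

PV(remaining dividends) I = 6.16·e^(−0.0378·6/12) = 6.0447
Current forward F = (S − I)·e^(rT) = (316.36 − 6.0447)·e^(0.0378·7/12) = 310.3153 × 1.022295 = 317.2338
Value (long) = (F − K)·e^(−rT) = (317.2338 − 326.82) × 0.978191 = -9.3771
Value = -kr 9.38

-kr 9.38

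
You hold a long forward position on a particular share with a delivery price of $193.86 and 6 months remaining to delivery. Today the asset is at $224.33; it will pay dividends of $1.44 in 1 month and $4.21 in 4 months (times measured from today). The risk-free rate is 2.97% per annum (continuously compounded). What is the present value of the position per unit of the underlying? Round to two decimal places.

PV(remaining dividends) I = 1.44·e^(−0.0297·1/12) + 4.21·e^(−0.0297·4/12) = 5.6050
Current forward F = (S − I)·e^(rT) = (224.33 − 5.6050)·e^(0.0297·6/12) = 218.7250 × 1.014961 = 221.9973
Value (long) = (F − K)·e^(−rT) = (221.9973 − 193.86) × 0.985260 = 27.7226
Value = $27.72

$27.72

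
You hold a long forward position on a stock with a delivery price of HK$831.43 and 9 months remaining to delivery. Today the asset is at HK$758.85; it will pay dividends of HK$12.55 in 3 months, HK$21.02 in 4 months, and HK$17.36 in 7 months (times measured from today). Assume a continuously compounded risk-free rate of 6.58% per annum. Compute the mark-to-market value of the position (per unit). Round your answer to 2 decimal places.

PV(remaining dividends) I = 12.55·e^(−0.0658·3/12) + 21.02·e^(−0.0658·4/12) + 17.36·e^(−0.0658·7/12) = 49.6155
Current forward F = (S − I)·e^(rT) = (758.85 − 49.6155)·e^(0.0658·9/12) = 709.2345 × 1.050588 = 745.1133
Value (long) = (F − K)·e^(−rT) = (745.1133 − 831.43) × 0.951848 = -82.1604
Value = -HK$82.16

-HK$82.16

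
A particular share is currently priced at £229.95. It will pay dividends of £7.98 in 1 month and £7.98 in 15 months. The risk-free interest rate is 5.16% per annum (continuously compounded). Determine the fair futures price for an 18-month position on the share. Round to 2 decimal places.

£231.79

PV(dividends) I = 7.98·e^(−0.0516·1/12) + 7.98·e^(−0.0516·15/12)
I = 7.9458 + 7.4815 = 15.4273
F = (S − I)·e^(rT) = (229.95 − 15.4273) · e^(0.0516·18/12)
= 214.5227 · e^0.077400 = 214.5227 × 1.080474 = £231.79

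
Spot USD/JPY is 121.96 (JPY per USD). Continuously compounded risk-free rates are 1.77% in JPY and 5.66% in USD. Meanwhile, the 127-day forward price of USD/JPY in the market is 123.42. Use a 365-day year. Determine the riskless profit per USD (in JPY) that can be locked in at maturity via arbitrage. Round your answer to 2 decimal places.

Fair forward: F* = S·e^(carry·T), with carry = (r_JPY − r_USD) = 0.0177 − 0.0566 = -0.0389
F* = 121.96 · e^(-0.0389 × 127/365) = 121.96 · e^-0.013535 = 121.96 × 0.986556 = 120.3204
Market 123.42 > fair 120.3204: forward overpriced → cash-and-carry (buy spot, short the forward).
At maturity, profit = |F_mkt − F*| = |123.42 − 120.3204| = 3.10 per USD (in JPY)

3.10 per USD (in JPY)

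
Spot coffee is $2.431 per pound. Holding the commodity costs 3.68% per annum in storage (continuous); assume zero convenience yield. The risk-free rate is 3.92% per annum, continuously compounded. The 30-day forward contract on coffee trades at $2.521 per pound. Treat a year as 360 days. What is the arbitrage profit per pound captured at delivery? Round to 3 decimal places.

Fair forward: F* = S·e^(carry·T), with carry = (r + u) = 0.0392 + 0.0368 = 0.0760
F* = 2.431 · e^(0.0760 × 30/360) = 2.431 · e^0.006333 = 2.431 × 1.006353 = $2.4464
Market $2.521 > fair $2.4464: forward overpriced → cash-and-carry (buy spot, short the forward).
At maturity, profit = |F_mkt − F*| = |2.521 − 2.4464| = $0.075 per pound

$0.075 per pound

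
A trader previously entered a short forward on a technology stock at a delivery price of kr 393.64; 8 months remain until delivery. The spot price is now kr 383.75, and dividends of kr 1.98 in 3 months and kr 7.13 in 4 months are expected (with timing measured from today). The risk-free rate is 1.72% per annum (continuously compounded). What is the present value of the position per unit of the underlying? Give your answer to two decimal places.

PV(remaining dividends) I = 1.98·e^(−0.0172·3/12) + 7.13·e^(−0.0172·4/12) = 9.0607
Current forward F = (S − I)·e^(rT) = (383.75 − 9.0607)·e^(0.0172·8/12) = 374.6893 × 1.011533 = 379.0106
Value (long) = (F − K)·e^(−rT) = (379.0106 − 393.64) × 0.988599 = -14.4626
Short position value = −(long value) = kr 14.46

kr 14.46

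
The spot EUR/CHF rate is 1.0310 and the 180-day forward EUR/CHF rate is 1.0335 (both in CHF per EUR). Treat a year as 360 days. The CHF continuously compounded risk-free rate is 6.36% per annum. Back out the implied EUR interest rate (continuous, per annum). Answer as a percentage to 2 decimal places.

5.88%

F = S·e^((r_CHF − r_EUR)T) ⇒ r_EUR = r_CHF − ln(F/S)/T
ln(1.0335/1.0310) = 0.002422; /(180/360) = 0.004844
r_EUR = 0.0636 − 0.004844 = 0.058756
r_EUR = 5.88%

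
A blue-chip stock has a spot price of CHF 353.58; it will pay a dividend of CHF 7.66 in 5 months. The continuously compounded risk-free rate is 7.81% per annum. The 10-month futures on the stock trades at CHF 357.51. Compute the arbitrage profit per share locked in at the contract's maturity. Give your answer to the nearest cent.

PV(dividends) I = 7.66·e^(−0.0781·5/12) = 7.4147
Fair futures F* = (S − I)·e^(rT) = (353.58 − 7.4147)·e^0.065083 = 346.1653 × 1.067248 = 369.4442
Market CHF 357.51 < fair 369.4442: forward underpriced → reverse cash-and-carry (short the stock, invest proceeds at r, pay the dividends, go long the forward).
Profit at T = |F_mkt − F*| = |357.51 − 369.4442| = CHF 11.93 per share

CHF 11.93 per share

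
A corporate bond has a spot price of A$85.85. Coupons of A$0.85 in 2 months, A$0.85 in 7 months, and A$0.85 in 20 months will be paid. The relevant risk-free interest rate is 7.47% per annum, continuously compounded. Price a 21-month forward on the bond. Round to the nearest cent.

A$95.10

PV(coupons) I = 0.85·e^(−0.0747·2/12) + 0.85·e^(−0.0747·7/12) + 0.85·e^(−0.0747·20/12)
I = 0.8395 + 0.8138 + 0.7505 = 2.4038
F = (S − I)·e^(rT) = (85.85 − 2.4038) · e^(0.0747·21/12)
= 83.4462 · e^0.130725 = 83.4462 × 1.139654 = A$95.10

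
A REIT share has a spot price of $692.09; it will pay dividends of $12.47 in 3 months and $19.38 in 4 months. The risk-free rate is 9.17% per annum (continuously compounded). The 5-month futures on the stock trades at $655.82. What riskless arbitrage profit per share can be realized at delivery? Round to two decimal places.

PV(dividends) I = 12.47·e^(−0.0917·3/12) + 19.38·e^(−0.0917·4/12) = 30.9840
Fair futures F* = (S − I)·e^(rT) = (692.09 − 30.9840)·e^0.038208 = 661.1060 × 1.038947 = 686.8541
Market $655.82 < fair 686.8541: forward underpriced → reverse cash-and-carry (short the stock, invest proceeds at r, pay the dividends, go long the forward).
Profit at T = |F_mkt − F*| = |655.82 − 686.8541| = $31.03 per share

$31.03 per share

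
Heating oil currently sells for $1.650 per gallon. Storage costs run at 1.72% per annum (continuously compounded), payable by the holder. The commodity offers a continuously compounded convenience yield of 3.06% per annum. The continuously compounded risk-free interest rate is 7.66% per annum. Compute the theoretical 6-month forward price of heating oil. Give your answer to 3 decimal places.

Net carry = r + u − y = 0.0766 + 0.0172 − 0.0306 = 0.0632
F = S·e^((r+u−y)T) = 1.650 · e^(0.0632 × 6/12) = 1.650 · e^0.031600
= 1.650 × 1.032105 = $1.703 per gallon

$1.703 per gallon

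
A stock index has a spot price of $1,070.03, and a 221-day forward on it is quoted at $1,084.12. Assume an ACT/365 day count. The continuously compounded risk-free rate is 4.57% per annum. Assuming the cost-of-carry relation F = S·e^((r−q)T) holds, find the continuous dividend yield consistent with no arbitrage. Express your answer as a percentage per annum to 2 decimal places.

From F = S·e^((r−q)T): (r − q) = ln(F/S)/T
ln(1084.12/1070.03) = ln(1.013168) = 0.013082
(r − q) = 0.013082 / (221/365) = 0.021606
q = r − ln(F/S)/T = 0.0457 − 0.021606 = 0.024094
q = 2.41%

2.41%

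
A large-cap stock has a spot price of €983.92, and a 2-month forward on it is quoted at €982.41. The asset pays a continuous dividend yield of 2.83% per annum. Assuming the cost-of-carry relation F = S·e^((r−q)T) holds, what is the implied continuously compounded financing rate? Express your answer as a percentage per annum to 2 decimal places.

1.91%

From F = S·e^((r−q)T): (r − q) = ln(F/S)/T
ln(982.41/983.92) = ln(0.998465) = -0.001536
(r − q) = -0.001536 / (2/12) = -0.009216
r = ln(F/S)/T + q = -0.009216 + 0.0283 = 0.019084
r = 1.91%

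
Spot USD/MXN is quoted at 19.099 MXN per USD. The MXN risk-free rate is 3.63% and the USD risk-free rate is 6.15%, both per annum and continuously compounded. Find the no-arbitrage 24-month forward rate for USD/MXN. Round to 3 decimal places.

F = S·e^((r_MXN − r_USD)T) = 19.099 · e^((0.0363 − 0.0615) × 24/12)
= 19.099 · e^-0.050400 = 19.099 × 0.950849
F = 18.160 MXN per USD

18.160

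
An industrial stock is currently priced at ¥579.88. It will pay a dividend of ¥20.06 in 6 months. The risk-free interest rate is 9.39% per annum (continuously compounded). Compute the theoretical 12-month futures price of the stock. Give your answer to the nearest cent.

¥615.94

PV(dividends) I = 20.06·e^(−0.0939·6/12)
I = 19.1400
F = (S − I)·e^(rT) = (579.88 − 19.1400) · e^(0.0939·12/12)
= 560.7400 · e^0.093900 = 560.7400 × 1.098450 = ¥615.94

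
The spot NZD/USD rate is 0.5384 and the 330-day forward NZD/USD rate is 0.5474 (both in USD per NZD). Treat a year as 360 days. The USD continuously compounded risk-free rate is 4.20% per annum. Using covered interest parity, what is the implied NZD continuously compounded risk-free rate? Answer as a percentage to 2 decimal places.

F = S·e^((r_USD − r_NZD)T) ⇒ r_NZD = r_USD − ln(F/S)/T
ln(0.5474/0.5384) = 0.016578; /(330/360) = 0.018085
r_NZD = 0.0420 − 0.018085 = 0.023915
r_NZD = 2.39%

2.39%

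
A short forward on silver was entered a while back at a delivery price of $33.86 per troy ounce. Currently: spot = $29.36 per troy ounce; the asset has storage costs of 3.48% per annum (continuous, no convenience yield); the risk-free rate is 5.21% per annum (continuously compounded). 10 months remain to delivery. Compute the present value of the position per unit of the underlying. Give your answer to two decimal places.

Current fair forward for the remaining 10 months: F = S·e^((r + u)·T), (r + u) = 0.0521 + 0.0348 = 0.0869
F = 29.36 · e^(0.0869 × 10/12) = 29.36 × 1.075103 = 31.5650
Value of long forward = (F − K)·e^(−rT) = (31.5650 − 33.86) · e^(−0.0521·10/12)
= -2.2950 × 0.957512 = -2.20
Short position value = −(long value) = $2.20

$2.20 per troy ounce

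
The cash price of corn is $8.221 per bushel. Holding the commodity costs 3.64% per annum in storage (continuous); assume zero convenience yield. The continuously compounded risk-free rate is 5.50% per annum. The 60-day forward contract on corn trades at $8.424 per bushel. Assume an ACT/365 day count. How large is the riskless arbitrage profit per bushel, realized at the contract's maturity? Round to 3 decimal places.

Fair forward: F* = S·e^(carry·T), with carry = (r + u) = 0.0550 + 0.0364 = 0.0914
F* = 8.221 · e^(0.0914 × 60/365) = 8.221 · e^0.015025 = 8.221 × 1.015138 = $8.3454
Market $8.424 > fair $8.3454: forward overpriced → cash-and-carry (buy spot, short the forward).
At maturity, profit = |F_mkt − F*| = |8.424 − 8.3454| = $0.079 per bushel

$0.079 per bushel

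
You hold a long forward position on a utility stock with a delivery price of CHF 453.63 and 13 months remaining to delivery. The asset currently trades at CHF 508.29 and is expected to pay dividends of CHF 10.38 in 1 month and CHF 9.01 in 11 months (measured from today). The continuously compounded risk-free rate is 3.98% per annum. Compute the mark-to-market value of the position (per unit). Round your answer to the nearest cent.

CHF 54.77

PV(remaining dividends) I = 10.38·e^(−0.0398·1/12) + 9.01·e^(−0.0398·11/12) = 19.0328
Current forward F = (S − I)·e^(rT) = (508.29 − 19.0328)·e^(0.0398·13/12) = 489.2572 × 1.044060 = 510.8139
Value (long) = (F − K)·e^(−rT) = (510.8139 − 453.63) × 0.957800 = 54.7707
Value = CHF 54.77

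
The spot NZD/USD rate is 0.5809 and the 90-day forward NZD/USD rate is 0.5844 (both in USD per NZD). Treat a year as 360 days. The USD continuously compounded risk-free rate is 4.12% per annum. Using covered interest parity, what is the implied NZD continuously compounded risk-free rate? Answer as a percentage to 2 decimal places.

1.72%

F = S·e^((r_USD − r_NZD)T) ⇒ r_NZD = r_USD − ln(F/S)/T
ln(0.5844/0.5809) = 0.006007; /(90/360) = 0.024028
r_NZD = 0.0412 − 0.024028 = 0.017172
r_NZD = 1.72%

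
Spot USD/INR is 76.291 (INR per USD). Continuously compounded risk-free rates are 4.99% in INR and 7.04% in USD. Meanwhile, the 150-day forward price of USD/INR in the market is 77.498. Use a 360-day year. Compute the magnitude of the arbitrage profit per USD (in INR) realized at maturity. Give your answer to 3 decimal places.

Fair forward: F* = S·e^(carry·T), with carry = (r_INR − r_USD) = 0.0499 − 0.0704 = -0.0205
F* = 76.291 · e^(-0.0205 × 150/360) = 76.291 · e^-0.008542 = 76.291 × 0.991494 = 75.6421
Market 77.498 > fair 75.6421: forward overpriced → cash-and-carry (buy spot, short the forward).
At maturity, profit = |F_mkt − F*| = |77.498 − 75.6421| = 1.856 per USD (in INR)

1.856 per USD (in INR)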